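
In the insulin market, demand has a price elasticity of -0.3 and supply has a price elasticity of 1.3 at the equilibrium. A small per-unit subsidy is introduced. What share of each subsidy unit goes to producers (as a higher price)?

Producer share = 0.1875

For a small subsidy around the equilibrium, the benefit split depends on the relative slopes, which at a point are proportional to the elasticities.
Buyer share = εs/(εs + |εd|) = 1.3/(1.3 + 0.3) = 0.8125; seller share = |εd|/(εs + |εd|) = 0.1875.
So producers capture 0.1875 of the subsidy.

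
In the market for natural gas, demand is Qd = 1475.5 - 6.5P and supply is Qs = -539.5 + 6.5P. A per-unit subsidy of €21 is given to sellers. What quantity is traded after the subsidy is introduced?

Q' = 536.25

Pre-subsidy: 1475.5 - 6.5P = -539.5 + 6.5P gives P* = 155, Q* = 468.
With the subsidy, sellers receive Ps = Pb + 21 for each unit, where Pb is the price buyers pay.
Supply in terms of Pb becomes Qs = -539.5 + 6.5(Pb + 21) = -403 + 6.5Pb. Setting this equal to demand: 1475.5 - 6.5Pb = -403 + 6.5Pb, so Pb = 144.5.
Sellers receive Ps = 144.5 + 21 = 165.5; Q' = 1475.5 − 6.5·144.5 = 536.25.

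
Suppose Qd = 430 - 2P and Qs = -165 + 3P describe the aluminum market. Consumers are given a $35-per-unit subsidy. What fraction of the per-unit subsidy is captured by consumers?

Consumer share = 0.6

Pre-subsidy: 430 - 2P = -165 + 3P gives P* = 119, Q* = 192.
With the rebate, buyers effectively pay Pb = Ps − 35, where Ps is the price sellers receive.
Demand in terms of Ps becomes Qd = 430 − 2(Ps − 35) = 500 - 2Ps. Setting this equal to supply: 500 - 2Ps = -165 + 3Ps, so Ps = 133.
Buyers pay Pb = 133 − 35 = 98; Q' = -165 + 3·133 = 234.
Buyers' price falls by P* − Pb = 119 − 98 = 21; sellers' price rises by Ps − P* = 133 − 119 = 14.
So consumers capture 21/35 = 0.6 of each unit of subsidy.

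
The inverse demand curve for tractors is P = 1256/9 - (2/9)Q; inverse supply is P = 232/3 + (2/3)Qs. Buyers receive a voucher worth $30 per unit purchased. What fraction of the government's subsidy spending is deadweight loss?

Pre-subsidy: 1256/9 - (2/9)Q = 232/3 + (2/3)Q gives Q* = 70 and P* = 124.
With the rebate, buyers effectively pay Pb = Ps − 30, where Ps is the price sellers receive.
On the curves, Pb = 1256/9 - (2/9)Q and Ps = 232/3 + (2/3)Q; the wedge Ps − Pb = 30 gives 232/3 + (2/3)Q − (1256/9 - (2/9)Q) = 30, so Q' = 103.75.
Then Pb = 1256/9 − (2/9)·103.75 = 116.5 and Ps = 232/3 + (2/3)·103.75 = 146.5.
ΔCS = ½(70 + 103.75)(124 − 116.5) = 651.5625; ΔPS = ½(70 + 103.75)(146.5 − 124) = 1954.6875.
Government spending = 30 × 103.75 = 3112.5.
DWL = ½ × 30 × (103.75 − 70) = 506.25; fraction = 506.25 / 3112.5 = 27/166.

DWL / government spending = 27/166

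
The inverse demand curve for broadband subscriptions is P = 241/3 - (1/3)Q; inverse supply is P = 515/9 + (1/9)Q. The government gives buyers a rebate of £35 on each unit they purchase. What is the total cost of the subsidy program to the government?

Government cost = £4576.25

Pre-subsidy: 241/3 - (1/3)Q = 515/9 + (1/9)Q gives Q* = 52 and P* = 63.
With the rebate, buyers effectively pay Pb = Ps − 35, where Ps is the price sellers receive.
On the curves, Pb = 241/3 - (1/3)Q and Ps = 515/9 + (1/9)Q; the wedge Ps − Pb = 35 gives 515/9 + (1/9)Q − (241/3 - (1/3)Q) = 35, so Q' = 130.75.
Then Pb = 241/3 − (1/3)·130.75 = 36.75 and Ps = 515/9 + (1/9)·130.75 = 71.75.
Government outlay = subsidy × quantity = 35 × 130.75 = 4576.25.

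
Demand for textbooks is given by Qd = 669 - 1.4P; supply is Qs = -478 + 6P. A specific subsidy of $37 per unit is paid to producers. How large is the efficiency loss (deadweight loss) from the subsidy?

Pre-subsidy: 669 - 1.4P = -478 + 6P gives P* = 155, Q* = 452.
With the subsidy, sellers receive Ps = Pb + 37 for each unit, where Pb is the price buyers pay.
Supply in terms of Pb becomes Qs = -478 + 6(Pb + 37) = -256 + 6Pb. Setting this equal to demand: 669 - 1.4Pb = -256 + 6Pb, so Pb = 125.
Sellers receive Ps = 125 + 37 = 162; Q' = 669 − 1.4·125 = 494.
The subsidy expands output by 494 − 452 = 42 past the efficient level; on those units the gap between marginal cost and willingness to pay runs from 0 up to 37.
DWL = ½ × 37 × 42 = 777.

Deadweight loss = $777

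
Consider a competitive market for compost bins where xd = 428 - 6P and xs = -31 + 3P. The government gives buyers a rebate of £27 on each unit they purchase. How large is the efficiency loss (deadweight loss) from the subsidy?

Pre-subsidy: 428 - 6P = -31 + 3P gives P* = 51, x* = 122.
With the rebate, buyers effectively pay Pb = Ps − 27, where Ps is the price sellers receive.
Demand in terms of Ps becomes xd = 428 − 6(Ps − 27) = 590 - 6Ps. Setting this equal to supply: 590 - 6Ps = -31 + 3Ps, so Ps = 69.
Buyers pay Pb = 69 − 27 = 42; x' = -31 + 3·69 = 176.
The subsidy expands output by 176 − 122 = 54 past the efficient level; on those units the gap between marginal cost and willingness to pay runs from 0 up to 27.
DWL = ½ × 27 × 54 = 729.

Deadweight loss = £729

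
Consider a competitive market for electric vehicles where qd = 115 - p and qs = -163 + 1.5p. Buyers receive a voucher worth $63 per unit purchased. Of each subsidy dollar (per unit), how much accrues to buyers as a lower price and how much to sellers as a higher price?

Pre-subsidy: 115 - p = -163 + 1.5p gives p* = 111.2, q* = 3.8.
With the rebate, buyers effectively pay pb = ps − 63, where ps is the price sellers receive.
Demand in terms of ps becomes qd = 115 − 1(ps − 63) = 178 - ps. Setting this equal to supply: 178 - ps = -163 + 1.5ps, so ps = 136.4.
Buyers pay pb = 136.4 − 63 = 73.4; q' = -163 + 1.5·136.4 = 41.6.
Buyers' price falls by p* − pb = 111.2 − 73.4 = 37.8; sellers' price rises by ps − p* = 136.4 − 111.2 = 25.2.

Buyers gain $37.8 per unit; sellers gain $25.2 per unit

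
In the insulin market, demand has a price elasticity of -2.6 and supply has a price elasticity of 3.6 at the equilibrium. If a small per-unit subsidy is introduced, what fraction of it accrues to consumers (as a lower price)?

Consumer share = 18/31

For a small subsidy around the equilibrium, the benefit split depends on the relative slopes, which at a point are proportional to the elasticities.
Buyer share = εs/(εs + |εd|) = 3.6/(3.6 + 2.6) = 18/31; seller share = |εd|/(εs + |εd|) = 13/31.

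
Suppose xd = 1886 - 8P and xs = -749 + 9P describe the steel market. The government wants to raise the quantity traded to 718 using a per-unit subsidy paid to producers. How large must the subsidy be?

Required subsidy s = 17 per unit

At x = 718, invert demand for the buyer price: Pb = (1886 − 718)/8 = 146; invert supply for the seller price: Ps = (718 − (-749))/9 = 163.
The subsidy must fill the gap: s = Ps − Pb = 163 − 146 = 17.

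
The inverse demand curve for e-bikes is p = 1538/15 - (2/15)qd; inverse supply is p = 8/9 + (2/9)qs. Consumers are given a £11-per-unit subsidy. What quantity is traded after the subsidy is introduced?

q' = 316.8125

Pre-subsidy: 1538/15 - (2/15)q = 8/9 + (2/9)q gives q* = 285.875 and p* = 773/12.
With the rebate, buyers effectively pay pb = ps − 11, where ps is the price sellers receive.
On the curves, pb = 1538/15 - (2/15)q and ps = 8/9 + (2/9)q; the wedge ps − pb = 11 gives 8/9 + (2/9)q − (1538/15 - (2/15)q) = 11, so q' = 316.8125.
Then pb = 1538/15 − (2/15)·316.8125 = 1447/24 and ps = 8/9 + (2/9)·316.8125 = 1711/24.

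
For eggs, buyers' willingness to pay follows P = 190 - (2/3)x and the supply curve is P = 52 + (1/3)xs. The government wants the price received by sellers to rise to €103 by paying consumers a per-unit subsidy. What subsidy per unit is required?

At a seller price of 103, quantity supplied is -156 + 3·103 = 153.
Buyers absorb 153 only when they pay Pb = 190 − (2/3)·153 = 88.
s = Ps − Pb = 103 − 88 = 15.

Required subsidy s = €15 per unit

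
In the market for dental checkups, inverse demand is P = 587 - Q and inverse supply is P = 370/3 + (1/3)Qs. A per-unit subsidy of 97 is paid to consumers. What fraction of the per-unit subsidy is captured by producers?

Pre-subsidy: 587 - Q = 370/3 + (1/3)Q gives Q* = 347.75 and P* = 239.25.
With the rebate, buyers effectively pay Pb = Ps − 97, where Ps is the price sellers receive.
On the curves, Pb = 587 - Q and Ps = 370/3 + (1/3)Q; the wedge Ps − Pb = 97 gives 370/3 + (1/3)Q − (587 - Q) = 97, so Q' = 420.5.
Then Pb = 587 − 1·420.5 = 166.5 and Ps = 370/3 + (1/3)·420.5 = 263.5.
Buyers' price falls by P* − Pb = 239.25 − 166.5 = 72.75; sellers' price rises by Ps − P* = 263.5 − 239.25 = 24.25.
So producers capture 24.25/97 = 0.25 of each unit of subsidy.

Producer share = 0.25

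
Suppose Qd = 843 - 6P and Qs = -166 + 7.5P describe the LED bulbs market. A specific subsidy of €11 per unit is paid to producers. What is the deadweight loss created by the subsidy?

Pre-subsidy: 843 - 6P = -166 + 7.5P gives P* = 2018/27, Q* = 3551/9.
With the subsidy, sellers receive Ps = Pb + 11 for each unit, where Pb is the price buyers pay.
Supply in terms of Pb becomes Qs = -166 + 7.5(Pb + 11) = -83.5 + 7.5Pb. Setting this equal to demand: 843 - 6Pb = -83.5 + 7.5Pb, so Pb = 1853/27.
Sellers receive Ps = 1853/27 + 11 = 2150/27; Q' = 843 − 6·(1853/27) = 3881/9.
The subsidy expands output by 3881/9 − 3551/9 = 110/3 past the efficient level; on those units the gap between marginal cost and willingness to pay runs from 0 up to 11.
DWL = ½ × 11 × 110/3 = 605/3.

Deadweight loss = 605/3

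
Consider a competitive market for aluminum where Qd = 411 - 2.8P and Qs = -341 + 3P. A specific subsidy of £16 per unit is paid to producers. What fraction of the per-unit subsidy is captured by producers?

Producer share = 14/29

Pre-subsidy: 411 - 2.8P = -341 + 3P gives P* = 3760/29, Q* = 1391/29.
With the subsidy, sellers receive Ps = Pb + 16 for each unit, where Pb is the price buyers pay.
Supply in terms of Pb becomes Qs = -341 + 3(Pb + 16) = -293 + 3Pb. Setting this equal to demand: 411 - 2.8Pb = -293 + 3Pb, so Pb = 3520/29.
Sellers receive Ps = 3520/29 + 16 = 3984/29; Q' = 411 − 2.8·(3520/29) = 2063/29.
Buyers' price falls by P* − Pb = 3760/29 − 3520/29 = 240/29; sellers' price rises by Ps − P* = 3984/29 − 3760/29 = 224/29.
So producers capture (224/29)/16 = 14/29 of each unit of subsidy.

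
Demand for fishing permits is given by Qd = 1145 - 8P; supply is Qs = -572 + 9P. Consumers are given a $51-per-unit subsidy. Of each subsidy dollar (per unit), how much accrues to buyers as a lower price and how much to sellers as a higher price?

Buyers gain $27 per unit; sellers gain $24 per unit

Pre-subsidy: 1145 - 8P = -572 + 9P gives P* = 101, Q* = 337.
With the rebate, buyers effectively pay Pb = Ps − 51, where Ps is the price sellers receive.
Demand in terms of Ps becomes Qd = 1145 − 8(Ps − 51) = 1553 - 8Ps. Setting this equal to supply: 1553 - 8Ps = -572 + 9Ps, so Ps = 125.
Buyers pay Pb = 125 − 51 = 74; Q' = -572 + 9·125 = 553.
Buyers' price falls by P* − Pb = 101 − 74 = 27; sellers' price rises by Ps − P* = 125 − 101 = 24.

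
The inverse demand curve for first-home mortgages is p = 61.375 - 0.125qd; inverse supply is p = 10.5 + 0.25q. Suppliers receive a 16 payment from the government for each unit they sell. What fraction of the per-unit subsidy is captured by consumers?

Pre-subsidy: 61.375 - 0.125q = 10.5 + 0.25q gives q* = 407/3 and p* = 533/12.
With the subsidy, sellers receive ps = pb + 16 for each unit, where pb is the price buyers pay.
On the curves, pb = 61.375 - 0.125q and ps = 10.5 + 0.25q; the wedge ps − pb = 16 gives 10.5 + 0.25q − (61.375 - 0.125q) = 16, so q' = 535/3.
Then pb = 61.375 − 0.125·(535/3) = 469/12 and ps = 10.5 + 0.25·(535/3) = 661/12.
Buyers' price falls by p* − pb = 533/12 − 469/12 = 16/3; sellers' price rises by ps − p* = 661/12 − 533/12 = 32/3.
So consumers capture (16/3)/16 = 1/3 of each unit of subsidy.

Consumer share = 1/3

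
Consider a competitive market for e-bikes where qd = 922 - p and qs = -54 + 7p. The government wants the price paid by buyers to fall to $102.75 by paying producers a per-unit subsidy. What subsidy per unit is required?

At a buyer price of 102.75, quantity demanded is 922 − 1·102.75 = 819.25.
Sellers supply 819.25 only when they receive ps with -54 + 7·ps = 819.25, i.e. ps = 124.75.
s = ps − pb = 124.75 − 102.75 = 22.

Required subsidy s = $22 per unit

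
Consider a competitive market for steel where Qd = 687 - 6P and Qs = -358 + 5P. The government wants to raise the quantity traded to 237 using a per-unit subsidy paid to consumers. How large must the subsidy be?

Required subsidy s = 44 per unit

At Q = 237, invert demand for the buyer price: Pb = (687 − 237)/6 = 75; invert supply for the seller price: Ps = (237 − (-358))/5 = 119.
The subsidy must fill the gap: s = Ps − Pb = 119 − 75 = 44.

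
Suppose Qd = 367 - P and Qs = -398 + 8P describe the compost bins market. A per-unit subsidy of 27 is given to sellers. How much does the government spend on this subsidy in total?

Pre-subsidy: 367 - P = -398 + 8P gives P* = 85, Q* = 282.
With the subsidy, sellers receive Ps = Pb + 27 for each unit, where Pb is the price buyers pay.
Supply in terms of Pb becomes Qs = -398 + 8(Pb + 27) = -182 + 8Pb. Setting this equal to demand: 367 - Pb = -182 + 8Pb, so Pb = 61.
Sellers receive Ps = 61 + 27 = 88; Q' = 367 − 1·61 = 306.
Government outlay = subsidy × quantity = 27 × 306 = 8262.

Government cost = 8262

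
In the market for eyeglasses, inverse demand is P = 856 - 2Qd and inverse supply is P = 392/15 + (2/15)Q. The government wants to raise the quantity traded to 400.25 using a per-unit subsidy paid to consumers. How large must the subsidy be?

At Q = 400.25, from the demand curve buyers pay Pb = 856 − 2·400.25 = 55.5; from the supply curve sellers need Ps = 392/15 + (2/15)·400.25 = 79.5.
The subsidy must fill the gap: s = Ps − Pb = 79.5 − 55.5 = 24.

Required subsidy s = 24 per unit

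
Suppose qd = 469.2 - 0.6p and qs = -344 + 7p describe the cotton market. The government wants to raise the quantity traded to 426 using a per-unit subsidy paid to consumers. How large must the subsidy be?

At q = 426, invert demand for the buyer price: pb = (469.2 − 426)/0.6 = 72; invert supply for the seller price: ps = (426 − (-344))/7 = 110.
The subsidy must fill the gap: s = ps − pb = 110 − 72 = 38.

Required subsidy s = 38 per unit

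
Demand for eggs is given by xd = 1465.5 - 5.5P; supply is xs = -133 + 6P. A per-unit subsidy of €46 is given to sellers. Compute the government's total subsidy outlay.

Pre-subsidy: 1465.5 - 5.5P = -133 + 6P gives P* = 139, x* = 701.
With the subsidy, sellers receive Ps = Pb + 46 for each unit, where Pb is the price buyers pay.
Supply in terms of Pb becomes xs = -133 + 6(Pb + 46) = 143 + 6Pb. Setting this equal to demand: 1465.5 - 5.5Pb = 143 + 6Pb, so Pb = 115.
Sellers receive Ps = 115 + 46 = 161; x' = 1465.5 − 5.5·115 = 833.
Government outlay = subsidy × quantity = 46 × 833 = 38318.

Government cost = €38318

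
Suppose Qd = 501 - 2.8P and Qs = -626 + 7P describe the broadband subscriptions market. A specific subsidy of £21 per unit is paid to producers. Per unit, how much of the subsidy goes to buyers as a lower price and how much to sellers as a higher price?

Pre-subsidy: 501 - 2.8P = -626 + 7P gives P* = 115, Q* = 179.
With the subsidy, sellers receive Ps = Pb + 21 for each unit, where Pb is the price buyers pay.
Supply in terms of Pb becomes Qs = -626 + 7(Pb + 21) = -479 + 7Pb. Setting this equal to demand: 501 - 2.8Pb = -479 + 7Pb, so Pb = 100.
Sellers receive Ps = 100 + 21 = 121; Q' = 501 − 2.8·100 = 221.
Buyers' price falls by P* − Pb = 115 − 100 = 15; sellers' price rises by Ps − P* = 121 − 115 = 6.

Buyers gain £15 per unit; sellers gain £6 per unit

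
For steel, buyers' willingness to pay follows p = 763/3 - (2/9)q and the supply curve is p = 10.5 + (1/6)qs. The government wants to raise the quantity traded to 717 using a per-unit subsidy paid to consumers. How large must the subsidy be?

At q = 717, from the demand curve buyers pay pb = 763/3 − (2/9)·717 = 95; from the supply curve sellers need ps = 10.5 + (1/6)·717 = 130.
The subsidy must fill the gap: s = ps − pb = 130 − 95 = 35.

Required subsidy s = 35 per unit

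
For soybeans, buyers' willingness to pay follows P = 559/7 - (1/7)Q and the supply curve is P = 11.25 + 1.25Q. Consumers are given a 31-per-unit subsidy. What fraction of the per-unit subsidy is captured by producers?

Producer share = 35/39

Pre-subsidy: 559/7 - (1/7)Q = 11.25 + 1.25Q gives Q* = 1921/39 and P* = 2840/39.
With the rebate, buyers effectively pay Pb = Ps − 31, where Ps is the price sellers receive.
On the curves, Pb = 559/7 - (1/7)Q and Ps = 11.25 + 1.25Q; the wedge Ps − Pb = 31 gives 11.25 + 1.25Q − (559/7 - (1/7)Q) = 31, so Q' = 2789/39.
Then Pb = 559/7 − (1/7)·(2789/39) = 2716/39 and Ps = 11.25 + 1.25·(2789/39) = 3925/39.
Buyers' price falls by P* − Pb = 2840/39 − 2716/39 = 124/39; sellers' price rises by Ps − P* = 3925/39 − 2840/39 = 1085/39.
So producers capture (1085/39)/31 = 35/39 of each unit of subsidy.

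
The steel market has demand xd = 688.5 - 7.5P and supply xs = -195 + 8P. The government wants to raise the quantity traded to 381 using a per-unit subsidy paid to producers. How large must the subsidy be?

Required subsidy s = 31 per unit

At x = 381, invert demand for the buyer price: Pb = (688.5 − 381)/7.5 = 41; invert supply for the seller price: Ps = (381 − (-195))/8 = 72.
The subsidy must fill the gap: s = Ps − Pb = 72 − 41 = 31.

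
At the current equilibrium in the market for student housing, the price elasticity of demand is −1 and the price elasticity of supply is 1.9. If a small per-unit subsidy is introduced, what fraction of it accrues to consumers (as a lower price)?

For a small subsidy around the equilibrium, the benefit split depends on the relative slopes, which at a point are proportional to the elasticities.
Buyer share = εs/(εs + |εd|) = 1.9/(1.9 + 1) = 19/29; seller share = |εd|/(εs + |εd|) = 10/29.

Consumer share = 19/29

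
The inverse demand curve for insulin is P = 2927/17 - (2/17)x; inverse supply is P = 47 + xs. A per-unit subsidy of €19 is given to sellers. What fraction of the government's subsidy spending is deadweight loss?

Pre-subsidy: 2927/17 - (2/17)x = 47 + x gives x* = 112 and P* = 159.
With the subsidy, sellers receive Ps = Pb + 19 for each unit, where Pb is the price buyers pay.
On the curves, Pb = 2927/17 - (2/17)x and Ps = 47 + x; the wedge Ps − Pb = 19 gives 47 + x − (2927/17 - (2/17)x) = 19, so x' = 129.
Then Pb = 2927/17 − (2/17)·129 = 157 and Ps = 47 + 1·129 = 176.
ΔCS = ½(112 + 129)(159 − 157) = 241; ΔPS = ½(112 + 129)(176 − 159) = 2048.5.
Government spending = 19 × 129 = 2451.
DWL = ½ × 19 × (129 − 112) = 161.5; fraction = 161.5 / 2451 = 17/258.

DWL / government spending = 17/258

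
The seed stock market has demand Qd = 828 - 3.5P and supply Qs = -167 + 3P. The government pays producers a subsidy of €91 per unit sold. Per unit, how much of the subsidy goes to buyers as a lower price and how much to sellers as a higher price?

Pre-subsidy: 828 - 3.5P = -167 + 3P gives P* = 1990/13, Q* = 3799/13.
With the subsidy, sellers receive Ps = Pb + 91 for each unit, where Pb is the price buyers pay.
Supply in terms of Pb becomes Qs = -167 + 3(Pb + 91) = 106 + 3Pb. Setting this equal to demand: 828 - 3.5Pb = 106 + 3Pb, so Pb = 1444/13.
Sellers receive Ps = 1444/13 + 91 = 2627/13; Q' = 828 − 3.5·(1444/13) = 5710/13.
Buyers' price falls by P* − Pb = 1990/13 − 1444/13 = 42; sellers' price rises by Ps − P* = 2627/13 − 1990/13 = 49.

Buyers gain €42 per unit; sellers gain €49 per unit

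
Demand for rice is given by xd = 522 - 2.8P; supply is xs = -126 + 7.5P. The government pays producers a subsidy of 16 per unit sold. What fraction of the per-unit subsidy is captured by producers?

Pre-subsidy: 522 - 2.8P = -126 + 7.5P gives P* = 6480/103, x* = 35622/103.
With the subsidy, sellers receive Ps = Pb + 16 for each unit, where Pb is the price buyers pay.
Supply in terms of Pb becomes xs = -126 + 7.5(Pb + 16) = -6 + 7.5Pb. Setting this equal to demand: 522 - 2.8Pb = -6 + 7.5Pb, so Pb = 5280/103.
Sellers receive Ps = 5280/103 + 16 = 6928/103; x' = 522 − 2.8·(5280/103) = 38982/103.
Buyers' price falls by P* − Pb = 6480/103 − 5280/103 = 1200/103; sellers' price rises by Ps − P* = 6928/103 − 6480/103 = 448/103.
So producers capture (448/103)/16 = 28/103 of each unit of subsidy.

Producer share = 28/103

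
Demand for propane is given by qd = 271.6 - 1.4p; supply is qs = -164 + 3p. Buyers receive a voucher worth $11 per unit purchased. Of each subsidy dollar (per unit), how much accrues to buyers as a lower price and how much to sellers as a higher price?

Buyers gain $7.5 per unit; sellers gain $3.5 per unit

Pre-subsidy: 271.6 - 1.4p = -164 + 3p gives p* = 99, q* = 133.
With the rebate, buyers effectively pay pb = ps − 11, where ps is the price sellers receive.
Demand in terms of ps becomes qd = 271.6 − 1.4(ps − 11) = 287 - 1.4ps. Setting this equal to supply: 287 - 1.4ps = -164 + 3ps, so ps = 102.5.
Buyers pay pb = 102.5 − 11 = 91.5; q' = -164 + 3·102.5 = 143.5.
Buyers' price falls by p* − pb = 99 − 91.5 = 7.5; sellers' price rises by ps − p* = 102.5 − 99 = 3.5.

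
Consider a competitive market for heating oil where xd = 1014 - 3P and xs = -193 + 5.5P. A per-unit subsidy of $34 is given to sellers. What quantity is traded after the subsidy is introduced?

x' = 654

Pre-subsidy: 1014 - 3P = -193 + 5.5P gives P* = 142, x* = 588.
With the subsidy, sellers receive Ps = Pb + 34 for each unit, where Pb is the price buyers pay.
Supply in terms of Pb becomes xs = -193 + 5.5(Pb + 34) = -6 + 5.5Pb. Setting this equal to demand: 1014 - 3Pb = -6 + 5.5Pb, so Pb = 120.
Sellers receive Ps = 120 + 34 = 154; x' = 1014 − 3·120 = 654.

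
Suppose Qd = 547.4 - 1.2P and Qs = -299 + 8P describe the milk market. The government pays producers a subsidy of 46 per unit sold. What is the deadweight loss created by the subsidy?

Deadweight loss = 1104

Pre-subsidy: 547.4 - 1.2P = -299 + 8P gives P* = 92, Q* = 437.
With the subsidy, sellers receive Ps = Pb + 46 for each unit, where Pb is the price buyers pay.
Supply in terms of Pb becomes Qs = -299 + 8(Pb + 46) = 69 + 8Pb. Setting this equal to demand: 547.4 - 1.2Pb = 69 + 8Pb, so Pb = 52.
Sellers receive Ps = 52 + 46 = 98; Q' = 547.4 − 1.2·52 = 485.
The subsidy expands output by 485 − 437 = 48 past the efficient level; on those units the gap between marginal cost and willingness to pay runs from 0 up to 46.
DWL = ½ × 46 × 48 = 1104.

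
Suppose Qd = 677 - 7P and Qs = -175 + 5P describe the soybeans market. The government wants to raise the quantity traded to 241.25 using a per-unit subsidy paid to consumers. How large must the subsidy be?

At Q = 241.25, invert demand for the buyer price: Pb = (677 − 241.25)/7 = 62.25; invert supply for the seller price: Ps = (241.25 − (-175))/5 = 83.25.
The subsidy must fill the gap: s = Ps − Pb = 83.25 − 62.25 = 21.

Required subsidy s = 21 per unit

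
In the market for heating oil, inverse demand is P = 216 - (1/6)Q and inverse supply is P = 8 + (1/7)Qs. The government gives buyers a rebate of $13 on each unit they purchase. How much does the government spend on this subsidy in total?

Pre-subsidy: 216 - (1/6)Q = 8 + (1/7)Q gives Q* = 672 and P* = 104.
With the rebate, buyers effectively pay Pb = Ps − 13, where Ps is the price sellers receive.
On the curves, Pb = 216 - (1/6)Q and Ps = 8 + (1/7)Q; the wedge Ps − Pb = 13 gives 8 + (1/7)Q − (216 - (1/6)Q) = 13, so Q' = 714.
Then Pb = 216 − (1/6)·714 = 97 and Ps = 8 + (1/7)·714 = 110.
Government outlay = subsidy × quantity = 13 × 714 = 9282.

Government cost = $9282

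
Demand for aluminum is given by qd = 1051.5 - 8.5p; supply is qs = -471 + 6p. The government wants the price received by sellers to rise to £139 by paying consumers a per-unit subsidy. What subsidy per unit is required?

At a seller price of 139, quantity supplied is -471 + 6·139 = 363.
Buyers absorb 363 only when they pay pb with 1051.5 − 8.5·pb = 363, i.e. pb = 81.
s = ps − pb = 139 − 81 = 58.

Required subsidy s = £58 per unit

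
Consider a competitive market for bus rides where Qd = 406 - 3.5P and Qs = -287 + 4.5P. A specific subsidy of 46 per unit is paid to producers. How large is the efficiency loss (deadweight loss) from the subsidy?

Deadweight loss = 2082.9375

Pre-subsidy: 406 - 3.5P = -287 + 4.5P gives P* = 86.625, Q* = 102.8125.
With the subsidy, sellers receive Ps = Pb + 46 for each unit, where Pb is the price buyers pay.
Supply in terms of Pb becomes Qs = -287 + 4.5(Pb + 46) = -80 + 4.5Pb. Setting this equal to demand: 406 - 3.5Pb = -80 + 4.5Pb, so Pb = 60.75.
Sellers receive Ps = 60.75 + 46 = 106.75; Q' = 406 − 3.5·60.75 = 193.375.
The subsidy expands output by 193.375 − 102.8125 = 90.5625 past the efficient level; on those units the gap between marginal cost and willingness to pay runs from 0 up to 46.
DWL = ½ × 46 × 90.5625 = 2082.9375.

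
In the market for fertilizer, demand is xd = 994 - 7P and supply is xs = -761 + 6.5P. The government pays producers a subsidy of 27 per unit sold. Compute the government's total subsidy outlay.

Pre-subsidy: 994 - 7P = -761 + 6.5P gives P* = 130, x* = 84.
With the subsidy, sellers receive Ps = Pb + 27 for each unit, where Pb is the price buyers pay.
Supply in terms of Pb becomes xs = -761 + 6.5(Pb + 27) = -585.5 + 6.5Pb. Setting this equal to demand: 994 - 7Pb = -585.5 + 6.5Pb, so Pb = 117.
Sellers receive Ps = 117 + 27 = 144; x' = 994 − 7·117 = 175.
Government outlay = subsidy × quantity = 27 × 175 = 4725.

Government cost = 4725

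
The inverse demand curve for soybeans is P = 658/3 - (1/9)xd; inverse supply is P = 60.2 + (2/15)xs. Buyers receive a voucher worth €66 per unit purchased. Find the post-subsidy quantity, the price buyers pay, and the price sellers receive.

Pre-subsidy: 658/3 - (1/9)x = 60.2 + (2/15)x gives x* = 651 and P* = 147.
With the rebate, buyers effectively pay Pb = Ps − 66, where Ps is the price sellers receive.
On the curves, Pb = 658/3 - (1/9)x and Ps = 60.2 + (2/15)x; the wedge Ps − Pb = 66 gives 60.2 + (2/15)x − (658/3 - (1/9)x) = 66, so x' = 921.
Then Pb = 658/3 − (1/9)·921 = 117 and Ps = 60.2 + (2/15)·921 = 183.

x' = 921; buyers pay €117; sellers receive €183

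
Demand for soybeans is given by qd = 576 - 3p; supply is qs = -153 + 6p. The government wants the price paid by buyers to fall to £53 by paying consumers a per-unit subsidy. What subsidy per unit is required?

At a buyer price of 53, quantity demanded is 576 − 3·53 = 417.
Sellers supply 417 only when they receive ps with -153 + 6·ps = 417, i.e. ps = 95.
s = ps − pb = 95 − 53 = 42.

Required subsidy s = £42 per unit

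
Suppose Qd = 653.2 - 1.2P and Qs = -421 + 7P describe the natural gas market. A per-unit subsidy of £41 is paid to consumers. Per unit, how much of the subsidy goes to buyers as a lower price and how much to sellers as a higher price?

Pre-subsidy: 653.2 - 1.2P = -421 + 7P gives P* = 131, Q* = 496.
With the rebate, buyers effectively pay Pb = Ps − 41, where Ps is the price sellers receive.
Demand in terms of Ps becomes Qd = 653.2 − 1.2(Ps − 41) = 702.4 - 1.2Ps. Setting this equal to supply: 702.4 - 1.2Ps = -421 + 7Ps, so Ps = 137.
Buyers pay Pb = 137 − 41 = 96; Q' = -421 + 7·137 = 538.
Buyers' price falls by P* − Pb = 131 − 96 = 35; sellers' price rises by Ps − P* = 137 − 131 = 6.

Buyers gain £35 per unit; sellers gain £6 per unit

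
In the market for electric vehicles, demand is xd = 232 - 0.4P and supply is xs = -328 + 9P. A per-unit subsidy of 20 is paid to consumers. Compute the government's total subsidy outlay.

Government cost = 202880/47

Pre-subsidy: 232 - 0.4P = -328 + 9P gives P* = 2800/47, x* = 9784/47.
With the rebate, buyers effectively pay Pb = Ps − 20, where Ps is the price sellers receive.
Demand in terms of Ps becomes xd = 232 − 0.4(Ps − 20) = 240 - 0.4Ps. Setting this equal to supply: 240 - 0.4Ps = -328 + 9Ps, so Ps = 2840/47.
Buyers pay Pb = 2840/47 − 20 = 1900/47; x' = -328 + 9·(2840/47) = 10144/47.
Government outlay = subsidy × quantity = 20 × 10144/47 = 202880/47.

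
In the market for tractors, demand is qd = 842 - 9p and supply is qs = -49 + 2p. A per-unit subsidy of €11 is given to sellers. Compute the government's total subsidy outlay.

Government cost = €1441

Pre-subsidy: 842 - 9p = -49 + 2p gives p* = 81, q* = 113.
With the subsidy, sellers receive ps = pb + 11 for each unit, where pb is the price buyers pay.
Supply in terms of pb becomes qs = -49 + 2(pb + 11) = -27 + 2pb. Setting this equal to demand: 842 - 9pb = -27 + 2pb, so pb = 79.
Sellers receive ps = 79 + 11 = 90; q' = 842 − 9·79 = 131.
Government outlay = subsidy × quantity = 11 × 131 = 1441.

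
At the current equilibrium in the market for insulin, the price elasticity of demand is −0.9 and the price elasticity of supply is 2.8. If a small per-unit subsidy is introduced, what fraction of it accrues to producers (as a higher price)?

For a small subsidy around the equilibrium, the benefit split depends on the relative slopes, which at a point are proportional to the elasticities.
Buyer share = εs/(εs + |εd|) = 2.8/(2.8 + 0.9) = 28/37; seller share = |εd|/(εs + |εd|) = 9/37.
So producers capture 9/37 of the subsidy.

Producer share = 9/37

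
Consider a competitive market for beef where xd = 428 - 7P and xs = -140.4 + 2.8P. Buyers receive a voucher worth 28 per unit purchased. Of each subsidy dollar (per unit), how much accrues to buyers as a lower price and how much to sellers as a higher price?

Pre-subsidy: 428 - 7P = -140.4 + 2.8P gives P* = 58, x* = 22.
With the rebate, buyers effectively pay Pb = Ps − 28, where Ps is the price sellers receive.
Demand in terms of Ps becomes xd = 428 − 7(Ps − 28) = 624 - 7Ps. Setting this equal to supply: 624 - 7Ps = -140.4 + 2.8Ps, so Ps = 78.
Buyers pay Pb = 78 − 28 = 50; x' = -140.4 + 2.8·78 = 78.
Buyers' price falls by P* − Pb = 58 − 50 = 8; sellers' price rises by Ps − P* = 78 − 58 = 20.

Buyers gain 8 per unit; sellers gain 20 per unit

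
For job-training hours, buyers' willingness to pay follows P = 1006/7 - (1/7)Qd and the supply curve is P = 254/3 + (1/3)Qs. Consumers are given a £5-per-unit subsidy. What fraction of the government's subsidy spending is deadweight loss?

Pre-subsidy: 1006/7 - (1/7)Q = 254/3 + (1/3)Q gives Q* = 124 and P* = 126.
With the rebate, buyers effectively pay Pb = Ps − 5, where Ps is the price sellers receive.
On the curves, Pb = 1006/7 - (1/7)Q and Ps = 254/3 + (1/3)Q; the wedge Ps − Pb = 5 gives 254/3 + (1/3)Q − (1006/7 - (1/7)Q) = 5, so Q' = 134.5.
Then Pb = 1006/7 − (1/7)·134.5 = 124.5 and Ps = 254/3 + (1/3)·134.5 = 129.5.
ΔCS = ½(124 + 134.5)(126 − 124.5) = 193.875; ΔPS = ½(124 + 134.5)(129.5 − 126) = 452.375.
Government spending = 5 × 134.5 = 672.5.
DWL = ½ × 5 × (134.5 − 124) = 26.25; fraction = 26.25 / 672.5 = 21/538.

DWL / government spending = 21/538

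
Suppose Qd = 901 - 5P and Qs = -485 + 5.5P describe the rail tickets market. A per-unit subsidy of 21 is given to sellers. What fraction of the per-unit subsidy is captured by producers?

Pre-subsidy: 901 - 5P = -485 + 5.5P gives P* = 132, Q* = 241.
With the subsidy, sellers receive Ps = Pb + 21 for each unit, where Pb is the price buyers pay.
Supply in terms of Pb becomes Qs = -485 + 5.5(Pb + 21) = -369.5 + 5.5Pb. Setting this equal to demand: 901 - 5Pb = -369.5 + 5.5Pb, so Pb = 121.
Sellers receive Ps = 121 + 21 = 142; Q' = 901 − 5·121 = 296.
Buyers' price falls by P* − Pb = 132 − 121 = 11; sellers' price rises by Ps − P* = 142 − 132 = 10.
So producers capture 10/21 = 10/21 of each unit of subsidy.

Producer share = 10/21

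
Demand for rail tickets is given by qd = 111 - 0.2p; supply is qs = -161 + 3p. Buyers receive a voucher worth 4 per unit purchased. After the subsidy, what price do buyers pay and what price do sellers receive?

Pre-subsidy: 111 - 0.2p = -161 + 3p gives p* = 85, q* = 94.
With the rebate, buyers effectively pay pb = ps − 4, where ps is the price sellers receive.
Demand in terms of ps becomes qd = 111 − 0.2(ps − 4) = 111.8 - 0.2ps. Setting this equal to supply: 111.8 - 0.2ps = -161 + 3ps, so ps = 85.25.
Buyers pay pb = 85.25 − 4 = 81.25; q' = -161 + 3·85.25 = 94.75.

Buyers pay 81.25; sellers receive 85.25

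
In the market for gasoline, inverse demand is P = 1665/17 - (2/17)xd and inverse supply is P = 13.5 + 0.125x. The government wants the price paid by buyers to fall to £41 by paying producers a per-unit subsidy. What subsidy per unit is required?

At a buyer price of 41, quantity demanded is 832.5 − 8.5·41 = 484.
Sellers supply 484 only when they receive Ps = 13.5 + 0.125·484 = 74.
s = Ps − Pb = 74 − 41 = 33.

Required subsidy s = £33 per unit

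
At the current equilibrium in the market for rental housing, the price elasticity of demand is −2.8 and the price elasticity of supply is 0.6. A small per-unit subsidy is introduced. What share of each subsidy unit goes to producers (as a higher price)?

Producer share = 14/17

For a small subsidy around the equilibrium, the benefit split depends on the relative slopes, which at a point are proportional to the elasticities.
Buyer share = εs/(εs + |εd|) = 0.6/(0.6 + 2.8) = 3/17; seller share = |εd|/(εs + |εd|) = 14/17.
So producers capture 14/17 of the subsidy.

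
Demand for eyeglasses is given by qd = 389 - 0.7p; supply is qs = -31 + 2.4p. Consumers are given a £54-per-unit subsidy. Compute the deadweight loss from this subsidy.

Deadweight loss = 122472/155

Pre-subsidy: 389 - 0.7p = -31 + 2.4p gives p* = 4200/31, q* = 9119/31.
With the rebate, buyers effectively pay pb = ps − 54, where ps is the price sellers receive.
Demand in terms of ps becomes qd = 389 − 0.7(ps − 54) = 426.8 - 0.7ps. Setting this equal to supply: 426.8 - 0.7ps = -31 + 2.4ps, so ps = 4578/31.
Buyers pay pb = 4578/31 − 54 = 2904/31; q' = -31 + 2.4·(4578/31) = 50131/155.
The subsidy expands output by 50131/155 − 9119/31 = 4536/155 past the efficient level; on those units the gap between marginal cost and willingness to pay runs from 0 up to 54.
DWL = ½ × 54 × 4536/155 = 122472/155.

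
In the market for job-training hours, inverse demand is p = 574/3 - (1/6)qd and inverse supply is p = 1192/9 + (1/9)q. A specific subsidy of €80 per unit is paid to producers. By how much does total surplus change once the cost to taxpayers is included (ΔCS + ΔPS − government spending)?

Net change in total surplus = -€11520

Pre-subsidy: 574/3 - (1/6)q = 1192/9 + (1/9)q gives q* = 212 and p* = 156.
With the subsidy, sellers receive ps = pb + 80 for each unit, where pb is the price buyers pay.
On the curves, pb = 574/3 - (1/6)q and ps = 1192/9 + (1/9)q; the wedge ps − pb = 80 gives 1192/9 + (1/9)q − (574/3 - (1/6)q) = 80, so q' = 500.
Then pb = 574/3 − (1/6)·500 = 108 and ps = 1192/9 + (1/9)·500 = 188.
ΔCS = ½(212 + 500)(156 − 108) = 17088; ΔPS = ½(212 + 500)(188 − 156) = 11392.
Government spending = 80 × 500 = 40000.
Net change = 17088 + 11392 − 40000 = -11520. The loss equals the DWL triangle ½·80·288.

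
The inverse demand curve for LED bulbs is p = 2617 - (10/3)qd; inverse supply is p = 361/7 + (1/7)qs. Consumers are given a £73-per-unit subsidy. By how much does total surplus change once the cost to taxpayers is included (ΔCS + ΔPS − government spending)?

Pre-subsidy: 2617 - (10/3)q = 361/7 + (1/7)q gives q* = 738 and p* = 157.
With the rebate, buyers effectively pay pb = ps − 73, where ps is the price sellers receive.
On the curves, pb = 2617 - (10/3)q and ps = 361/7 + (1/7)q; the wedge ps − pb = 73 gives 361/7 + (1/7)q − (2617 - (10/3)q) = 73, so q' = 759.
Then pb = 2617 − (10/3)·759 = 87 and ps = 361/7 + (1/7)·759 = 160.
ΔCS = ½(738 + 759)(157 − 87) = 52395; ΔPS = ½(738 + 759)(160 − 157) = 2245.5.
Government spending = 73 × 759 = 55407.
Net change = 52395 + 2245.5 − 55407 = -766.5. The loss equals the DWL triangle ½·73·21.

Net change in total surplus = -£766.5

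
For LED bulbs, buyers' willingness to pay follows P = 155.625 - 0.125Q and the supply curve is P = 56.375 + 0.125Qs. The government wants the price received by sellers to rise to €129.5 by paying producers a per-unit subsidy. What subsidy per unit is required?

At a seller price of 129.5, quantity supplied is -451 + 8·129.5 = 585.
Buyers absorb 585 only when they pay Pb = 155.625 − 0.125·585 = 82.5.
s = Ps − Pb = 129.5 − 82.5 = 47.

Required subsidy s = €47 per unit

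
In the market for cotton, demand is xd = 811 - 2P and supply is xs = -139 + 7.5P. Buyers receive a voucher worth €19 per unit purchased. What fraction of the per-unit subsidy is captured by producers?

Pre-subsidy: 811 - 2P = -139 + 7.5P gives P* = 100, x* = 611.
With the rebate, buyers effectively pay Pb = Ps − 19, where Ps is the price sellers receive.
Demand in terms of Ps becomes xd = 811 − 2(Ps − 19) = 849 - 2Ps. Setting this equal to supply: 849 - 2Ps = -139 + 7.5Ps, so Ps = 104.
Buyers pay Pb = 104 − 19 = 85; x' = -139 + 7.5·104 = 641.
Buyers' price falls by P* − Pb = 100 − 85 = 15; sellers' price rises by Ps − P* = 104 − 100 = 4.
So producers capture 4/19 = 4/19 of each unit of subsidy.

Producer share = 4/19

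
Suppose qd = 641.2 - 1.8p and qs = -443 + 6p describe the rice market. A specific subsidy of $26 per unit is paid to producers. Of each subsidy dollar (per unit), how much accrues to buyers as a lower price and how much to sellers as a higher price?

Buyers gain $20 per unit; sellers gain $6 per unit

Pre-subsidy: 641.2 - 1.8p = -443 + 6p gives p* = 139, q* = 391.
With the subsidy, sellers receive ps = pb + 26 for each unit, where pb is the price buyers pay.
Supply in terms of pb becomes qs = -443 + 6(pb + 26) = -287 + 6pb. Setting this equal to demand: 641.2 - 1.8pb = -287 + 6pb, so pb = 119.
Sellers receive ps = 119 + 26 = 145; q' = 641.2 − 1.8·119 = 427.
Buyers' price falls by p* − pb = 139 − 119 = 20; sellers' price rises by ps − p* = 145 − 139 = 6.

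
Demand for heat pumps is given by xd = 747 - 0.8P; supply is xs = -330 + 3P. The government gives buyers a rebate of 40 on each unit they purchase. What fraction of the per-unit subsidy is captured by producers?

Pre-subsidy: 747 - 0.8P = -330 + 3P gives P* = 5385/19, x* = 9885/19.
With the rebate, buyers effectively pay Pb = Ps − 40, where Ps is the price sellers receive.
Demand in terms of Ps becomes xd = 747 − 0.8(Ps − 40) = 779 - 0.8Ps. Setting this equal to supply: 779 - 0.8Ps = -330 + 3Ps, so Ps = 5545/19.
Buyers pay Pb = 5545/19 − 40 = 4785/19; x' = -330 + 3·(5545/19) = 10365/19.
Buyers' price falls by P* − Pb = 5385/19 − 4785/19 = 600/19; sellers' price rises by Ps − P* = 5545/19 − 5385/19 = 160/19.
So producers capture (160/19)/40 = 4/19 of each unit of subsidy.

Producer share = 4/19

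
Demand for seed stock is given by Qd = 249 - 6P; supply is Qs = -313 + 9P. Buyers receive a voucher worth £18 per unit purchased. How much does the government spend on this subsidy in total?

Government cost = £1602

Pre-subsidy: 249 - 6P = -313 + 9P gives P* = 562/15, Q* = 24.2.
With the rebate, buyers effectively pay Pb = Ps − 18, where Ps is the price sellers receive.
Demand in terms of Ps becomes Qd = 249 − 6(Ps − 18) = 357 - 6Ps. Setting this equal to supply: 357 - 6Ps = -313 + 9Ps, so Ps = 134/3.
Buyers pay Pb = 134/3 − 18 = 80/3; Q' = -313 + 9·(134/3) = 89.
Government outlay = subsidy × quantity = 18 × 89 = 1602.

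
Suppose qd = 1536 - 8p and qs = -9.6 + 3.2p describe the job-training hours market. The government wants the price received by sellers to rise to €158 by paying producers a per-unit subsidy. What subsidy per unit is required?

At a seller price of 158, quantity supplied is -9.6 + 3.2·158 = 496.
Buyers absorb 496 only when they pay pb with 1536 − 8·pb = 496, i.e. pb = 130.
s = ps − pb = 158 − 130 = 28.

Required subsidy s = €28 per unit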